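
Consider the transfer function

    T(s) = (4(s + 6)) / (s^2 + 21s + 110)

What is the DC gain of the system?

Set s = 0: T(0) = (24) / (110) = 12/55.

T(0) = 12/55 ≈ 0.2182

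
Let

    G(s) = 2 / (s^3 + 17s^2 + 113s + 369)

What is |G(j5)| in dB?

|G(j5)|_dB ≈ -46.9 dB

Substitute s = j5: numerator = 2, denominator = -56 + j440.
|G(j5)| = |2| / |-56 + j440| = 2 / 443.55 ≈ 0.004509.
In decibels: 20·log₁₀(0.004509) ≈ -46.9 dB.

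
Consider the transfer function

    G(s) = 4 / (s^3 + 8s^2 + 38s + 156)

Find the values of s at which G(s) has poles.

s = -1 ± 5j, -6

The poles are the roots of the denominator s^3 + 8s^2 + 38s + 156 = 0.
Trying s = -6: the polynomial evaluates to 0, so (s + 6) is a factor.
Dividing out leaves s^2 + 2s + 26 = 0.
The quadratic formula then gives s = -1 ± 5j.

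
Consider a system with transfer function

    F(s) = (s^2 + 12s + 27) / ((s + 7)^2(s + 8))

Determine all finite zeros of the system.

Set the numerator to zero: s^2 + 12s + 27 = 0.
Factoring: (s + 3)(s + 9) = 0.

s = -3, -9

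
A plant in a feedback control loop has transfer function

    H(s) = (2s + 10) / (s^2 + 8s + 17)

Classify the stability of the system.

stable

The denominator s^2 + 8s + 17 factors as (s^2 + 8s + 17), giving poles at s = -4 ± j.
Since all poles lie strictly in the left half-plane, the system is stable.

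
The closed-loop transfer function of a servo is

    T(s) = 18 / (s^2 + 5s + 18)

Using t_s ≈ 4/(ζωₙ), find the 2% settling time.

Comparing s^2 + 5s + 18 to s^2 + 2ζωₙs + ωₙ²: ωₙ = √18 ≈ 4.243 rad/s and ζ = 5/(2·√18) ≈ 0.5893.
ζωₙ = 5/2 = 2.5, so t_s ≈ 4/(ζωₙ) = 4/2.5 = 1.600 s.

t_s ≈ 1.600 s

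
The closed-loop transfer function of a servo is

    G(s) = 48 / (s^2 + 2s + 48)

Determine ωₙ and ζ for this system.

ωₙ ≈ 6.928 rad/s, ζ ≈ 0.1443

Compare the denominator to the standard form s^2 + 2ζωₙs + ωₙ².
ωₙ² = 48, so ωₙ = √48 ≈ 6.928 rad/s.
2ζωₙ = 2, so ζ = 2/(2·√48) ≈ 0.1443.
With ζ = 0.1443 the response is underdamped.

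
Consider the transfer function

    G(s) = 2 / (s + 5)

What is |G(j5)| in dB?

|G(j5)|_dB ≈ -11.0 dB

Substitute s = j5: numerator = 2, denominator = 5 + j5.
|G(j5)| = |2| / |5 + j5| = 2 / 7.0711 ≈ 0.2828.
In decibels: 20·log₁₀(0.2828) ≈ -11.0 dB.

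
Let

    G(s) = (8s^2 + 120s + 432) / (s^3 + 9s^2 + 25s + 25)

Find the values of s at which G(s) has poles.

The poles are the roots of the denominator s^3 + 9s^2 + 25s + 25 = 0.
Trying s = -5: the polynomial evaluates to 0, so (s + 5) is a factor.
Dividing out leaves s^2 + 4s + 5 = 0.
The quadratic formula then gives s = -2 ± 1j.

s = -2 + j, -2 - j, -5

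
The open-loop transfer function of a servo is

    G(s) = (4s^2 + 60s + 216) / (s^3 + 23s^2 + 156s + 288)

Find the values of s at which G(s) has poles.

The poles are the roots of the denominator s^3 + 23s^2 + 156s + 288 = 0.
Trying s = -3: the polynomial evaluates to 0, so (s + 3) is a factor.
Dividing out leaves s^2 + 20s + 96 = 0.
Factoring the quadratic: (s + 8)(s + 12) = 0.

s = -3, -8, -12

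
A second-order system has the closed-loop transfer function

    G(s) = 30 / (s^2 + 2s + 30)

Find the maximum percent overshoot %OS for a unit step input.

%OS ≈ 55.8%

Comparing s^2 + 2s + 30 to s^2 + 2ζωₙs + ωₙ²: ωₙ = √30 ≈ 5.477 rad/s and ζ = 2/(2·√30) ≈ 0.1826.
%OS = 100·exp(−πζ/√(1−ζ²)) = 100·exp(−π·0.1826/√(1−0.1826²)) ≈ 55.8%.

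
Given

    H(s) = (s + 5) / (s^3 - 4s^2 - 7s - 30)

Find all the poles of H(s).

The poles are the roots of the denominator s^3 - 4s^2 - 7s - 30 = 0.
Trying s = 6: the polynomial evaluates to 0, so (s - 6) is a factor.
Dividing out leaves s^2 + 2s + 5 = 0.
The quadratic formula then gives s = -1 ± 2j.

s = -1 + 2j, -1 - 2j, 6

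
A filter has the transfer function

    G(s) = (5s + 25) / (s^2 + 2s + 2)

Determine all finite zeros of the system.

Set the numerator to zero: 5s + 25 = 0, i.e. 5·(s + 5) = 0.
So s = -5.

s = -5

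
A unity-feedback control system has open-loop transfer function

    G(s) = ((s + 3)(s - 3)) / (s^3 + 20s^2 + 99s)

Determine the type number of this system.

Type 1

The denominator has 1 factor of s at the origin (free integrator), so this is a Type 1 system.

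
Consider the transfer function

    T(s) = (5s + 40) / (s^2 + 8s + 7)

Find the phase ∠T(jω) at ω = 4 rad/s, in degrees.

∠T(j4) ≈ -79.14°

At s = j4: numerator = 40 + j20, denominator = -9 + j32.
∠T = ∠num − ∠den = 26.565° − (105.71°) = -79.14°.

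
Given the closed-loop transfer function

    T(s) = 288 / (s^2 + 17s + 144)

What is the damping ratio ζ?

Compare the denominator to the standard form s^2 + 2ζωₙs + ωₙ².
ωₙ² = 144, so ωₙ = 12 rad/s.
2ζωₙ = 17, so ζ = 17/(2·12) ≈ 0.7083.

ζ ≈ 0.7083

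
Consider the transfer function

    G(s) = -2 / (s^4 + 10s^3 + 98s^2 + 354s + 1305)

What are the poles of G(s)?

The poles are the roots of the denominator s^4 + 10s^3 + 98s^2 + 354s + 1305 = 0.
No real roots exist; factor into two real quadratics: (s^2 + 4s + 29)(s^2 + 6s + 45) = 0.
Each quadratic gives a conjugate pair via the quadratic formula.

s = -2 ± 5j, -3 ± 6j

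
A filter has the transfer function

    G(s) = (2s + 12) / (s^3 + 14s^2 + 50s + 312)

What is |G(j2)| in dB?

|G(j2)|_dB ≈ -26.7 dB

Substitute s = j2: numerator = 12 + j4, denominator = 256 + j92.
|G(j2)| = |12 + j4| / |256 + j92| = 12.649 / 272.03 ≈ 0.04650.
In decibels: 20·log₁₀(0.04650) ≈ -26.7 dB.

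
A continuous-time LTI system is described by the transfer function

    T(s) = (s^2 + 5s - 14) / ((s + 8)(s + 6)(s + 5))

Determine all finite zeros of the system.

s = 2, -7

Set the numerator to zero: s^2 + 5s - 14 = 0.
Factoring: (s - 2)(s + 7) = 0.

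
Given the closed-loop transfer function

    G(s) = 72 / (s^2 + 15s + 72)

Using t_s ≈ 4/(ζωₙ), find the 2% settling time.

t_s ≈ 0.5333 s

Comparing s^2 + 15s + 72 to s^2 + 2ζωₙs + ωₙ²: ωₙ = √72 ≈ 8.485 rad/s and ζ = 15/(2·√72) ≈ 0.8839.
ζωₙ = 15/2 = 7.5, so t_s ≈ 4/(ζωₙ) = 4/7.5 ≈ 0.5333 s.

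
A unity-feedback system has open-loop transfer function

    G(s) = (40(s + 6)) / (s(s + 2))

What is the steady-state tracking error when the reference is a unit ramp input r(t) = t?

G(s) has one pole at the origin.
This is a Type 1 system. Kv = lim_{s→0} s·G(s) = 240/2 = 120.
e_ss = 1/Kv = 1/(120) = 1/120 ≈ 0.008333.

e_ss = 0.008333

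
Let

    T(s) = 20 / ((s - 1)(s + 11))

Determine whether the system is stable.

The poles can be read from the denominator factors: s = 1, -11.
Since the pole(s) at s = 1 lie in the right half-plane, the system is unstable.

unstable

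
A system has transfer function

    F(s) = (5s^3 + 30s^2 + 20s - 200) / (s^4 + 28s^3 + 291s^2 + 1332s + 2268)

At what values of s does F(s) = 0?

Set the numerator to zero: 5s^3 + 30s^2 + 20s - 200 = 0, i.e. 5·(s^3 + 6s^2 + 4s - 40) = 0.
Factoring: (s - 2)(s^2 + 8s + 20) = 0.

s = 2, -4 + 2j, -4 - 2j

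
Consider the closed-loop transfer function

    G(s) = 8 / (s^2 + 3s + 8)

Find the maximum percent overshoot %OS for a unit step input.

Comparing s^2 + 3s + 8 to s^2 + 2ζωₙs + ωₙ²: ωₙ = √8 ≈ 2.828 rad/s and ζ = 3/(2·√8) ≈ 0.5303.
%OS = 100·exp(−πζ/√(1−ζ²)) = 100·exp(−π·0.5303/√(1−0.5303²)) ≈ 14.0%.

%OS ≈ 14.0%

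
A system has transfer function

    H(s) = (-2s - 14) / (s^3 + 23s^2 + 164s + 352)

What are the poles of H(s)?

The poles are the roots of the denominator s^3 + 23s^2 + 164s + 352 = 0.
Trying s = -11: the polynomial evaluates to 0, so (s + 11) is a factor.
Dividing out leaves s^2 + 12s + 32 = 0.
Factoring the quadratic: (s + 4)(s + 8) = 0.

s = -11, -4, -8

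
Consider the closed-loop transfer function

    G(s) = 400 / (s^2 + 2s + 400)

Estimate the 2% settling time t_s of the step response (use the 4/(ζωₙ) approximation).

Comparing s^2 + 2s + 400 to s^2 + 2ζωₙs + ωₙ²: ωₙ = 20 rad/s and ζ = 2/(2·20) = 0.05.
ζωₙ = 2/2 = 1, so t_s ≈ 4/(ζωₙ) = 4/1 = 4 s.

t_s ≈ 4 s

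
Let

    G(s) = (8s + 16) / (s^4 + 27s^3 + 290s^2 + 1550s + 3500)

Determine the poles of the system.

s = -5 + 5j, -5 - 5j, -7, -10

The poles are the roots of the denominator s^4 + 27s^3 + 290s^2 + 1550s + 3500 = 0.
Trying s = -7: the polynomial evaluates to 0, so (s + 7) is a factor.
Dividing out leaves s^3 + 20s^2 + 150s + 500 = 0.
This factors further as (s^2 + 10s + 50)(s + 10) = 0.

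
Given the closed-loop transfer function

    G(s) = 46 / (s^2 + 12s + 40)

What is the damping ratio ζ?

Compare the denominator to the standard form s^2 + 2ζωₙs + ωₙ².
ωₙ² = 40, so ωₙ = √40 ≈ 6.325 rad/s.
2ζωₙ = 12, so ζ = 12/(2·√40) ≈ 0.9487.

ζ ≈ 0.9487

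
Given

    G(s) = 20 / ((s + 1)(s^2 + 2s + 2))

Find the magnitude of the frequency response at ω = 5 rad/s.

|G(j5)| ≈ 0.1564

Substitute s = j5: numerator = 20, denominator = -73 - j105.
|G(j5)| = |20| / |-73 - j105| = 20 / 127.88 ≈ 0.1564.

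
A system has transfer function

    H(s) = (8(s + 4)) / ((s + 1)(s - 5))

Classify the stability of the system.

The poles can be read from the denominator factors: s = -1, 5.
Since the pole(s) at s = 5 lie in the right half-plane, the system is unstable.

unstable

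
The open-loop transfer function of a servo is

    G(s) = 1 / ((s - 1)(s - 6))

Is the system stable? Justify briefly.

The poles can be read from the denominator factors: s = 1, 6.
Since the pole(s) at s = 1, 6 lie in the right half-plane, the system is unstable.

unstable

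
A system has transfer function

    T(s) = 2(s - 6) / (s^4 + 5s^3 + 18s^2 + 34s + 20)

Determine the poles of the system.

The poles are the roots of the denominator s^4 + 5s^3 + 18s^2 + 34s + 20 = 0.
Trying s = -2: the polynomial evaluates to 0, so (s + 2) is a factor.
Dividing out leaves s^3 + 3s^2 + 12s + 10 = 0.
This factors further as (s^2 + 2s + 10)(s + 1) = 0.

s = -1 ± 3j, -2, -1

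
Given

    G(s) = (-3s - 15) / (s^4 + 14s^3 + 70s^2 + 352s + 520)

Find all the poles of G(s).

s = -1 + 5j, -1 - 5j, -10, -2

The poles are the roots of the denominator s^4 + 14s^3 + 70s^2 + 352s + 520 = 0.
Trying s = -10: the polynomial evaluates to 0, so (s + 10) is a factor.
Dividing out leaves s^3 + 4s^2 + 30s + 52 = 0.
This factors further as (s^2 + 2s + 26)(s + 2) = 0.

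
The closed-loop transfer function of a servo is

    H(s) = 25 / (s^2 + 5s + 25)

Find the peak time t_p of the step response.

Comparing s^2 + 5s + 25 to s^2 + 2ζωₙs + ωₙ²: ωₙ = 5 rad/s and ζ = 5/(2·5) = 0.5.
ζωₙ = 5/2 = 2.5, so ω_d = ωₙ√(1−ζ²) = √(ωₙ² − (ζωₙ)²) = √(25 − 2.5²) = √18.75 ≈ 4.330 rad/s.
t_p = π/ω_d = π/4.330 ≈ 0.7255 s.

t_p ≈ 0.7255 s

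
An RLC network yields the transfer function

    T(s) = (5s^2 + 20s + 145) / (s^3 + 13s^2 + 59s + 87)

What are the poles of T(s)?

s = -5 + 2j, -5 - 2j, -3

The poles are the roots of the denominator s^3 + 13s^2 + 59s + 87 = 0.
Trying s = -3: the polynomial evaluates to 0, so (s + 3) is a factor.
Dividing out leaves s^2 + 10s + 29 = 0.
The quadratic formula then gives s = -5 ± 2j.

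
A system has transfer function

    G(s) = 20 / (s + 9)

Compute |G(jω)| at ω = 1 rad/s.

Substitute s = j1: numerator = 20, denominator = 9 + j1.
|G(j1)| = |20| / |9 + j1| = 20 / 9.0554 ≈ 2.209.

|G(j1)| ≈ 2.209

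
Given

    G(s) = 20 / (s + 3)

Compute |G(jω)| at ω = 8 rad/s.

Substitute s = j8: numerator = 20, denominator = 3 + j8.
|G(j8)| = |20| / |3 + j8| = 20 / 8.5440 ≈ 2.341.

|G(j8)| ≈ 2.341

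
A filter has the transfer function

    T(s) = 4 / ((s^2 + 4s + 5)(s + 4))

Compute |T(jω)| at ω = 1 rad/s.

Substitute s = j1: numerator = 4, denominator = 12 + j20.
|T(j1)| = |4| / |12 + j20| = 4 / 23.324 ≈ 0.1715.

|T(j1)| ≈ 0.1715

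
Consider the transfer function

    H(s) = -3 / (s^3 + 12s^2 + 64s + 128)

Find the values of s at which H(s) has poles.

The poles are the roots of the denominator s^3 + 12s^2 + 64s + 128 = 0.
Trying s = -4: the polynomial evaluates to 0, so (s + 4) is a factor.
Dividing out leaves s^2 + 8s + 32 = 0.
The quadratic formula then gives s = -4 ± 4j.

s = -4 ± 4j, -4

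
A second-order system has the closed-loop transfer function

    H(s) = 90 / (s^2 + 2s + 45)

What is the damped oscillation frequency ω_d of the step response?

ω_d ≈ 6.633 rad/s

Comparing s^2 + 2s + 45 to s^2 + 2ζωₙs + ωₙ²: ωₙ = √45 ≈ 6.708 rad/s and ζ = 2/(2·√45) ≈ 0.1491.
ζωₙ = 2/2 = 1, so ω_d = ωₙ√(1−ζ²) = √(ωₙ² − (ζωₙ)²) = √(45 − 1²) = √44 ≈ 6.633 rad/s.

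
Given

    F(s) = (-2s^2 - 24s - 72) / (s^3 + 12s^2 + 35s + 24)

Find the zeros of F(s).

Set the numerator to zero: -2s^2 - 24s - 72 = 0, i.e. -2·(s^2 + 12s + 36) = 0.
Factoring: (s + 6)^2 = 0.

s = -6, -6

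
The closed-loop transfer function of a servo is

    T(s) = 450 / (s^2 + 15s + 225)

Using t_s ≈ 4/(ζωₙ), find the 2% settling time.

t_s ≈ 0.5333 s

Comparing s^2 + 15s + 225 to s^2 + 2ζωₙs + ωₙ²: ωₙ = 15 rad/s and ζ = 15/(2·15) = 0.5.
ζωₙ = 15/2 = 7.5, so t_s ≈ 4/(ζωₙ) = 4/7.5 ≈ 0.5333 s.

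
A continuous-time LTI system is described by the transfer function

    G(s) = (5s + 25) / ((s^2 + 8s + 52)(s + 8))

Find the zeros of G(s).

s = -5

Set the numerator to zero: 5s + 25 = 0, i.e. 5·(s + 5) = 0.
So s = -5.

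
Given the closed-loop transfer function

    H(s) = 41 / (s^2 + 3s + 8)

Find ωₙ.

Compare the denominator to the standard form s^2 + 2ζωₙs + ωₙ².
ωₙ² = 8, so ωₙ = √8 ≈ 2.828 rad/s.

ωₙ ≈ 2.828 rad/s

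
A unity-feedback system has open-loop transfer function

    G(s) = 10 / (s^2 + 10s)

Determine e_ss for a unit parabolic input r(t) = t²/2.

e_ss = ∞

G(s) has one pole at the origin.
This is a Type 1 system; Ka = lim_{s→0} s^2·G(s) = 0, so the steady-state error for a parabola input is infinite.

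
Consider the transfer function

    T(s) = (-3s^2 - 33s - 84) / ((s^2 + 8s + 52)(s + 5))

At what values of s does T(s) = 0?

s = -7, -4

Set the numerator to zero: -3s^2 - 33s - 84 = 0, i.e. -3·(s^2 + 11s + 28) = 0.
Factoring: (s + 7)(s + 4) = 0.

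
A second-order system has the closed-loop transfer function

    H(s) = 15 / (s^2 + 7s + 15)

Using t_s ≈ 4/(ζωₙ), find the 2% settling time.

Comparing s^2 + 7s + 15 to s^2 + 2ζωₙs + ωₙ²: ωₙ = √15 ≈ 3.873 rad/s and ζ = 7/(2·√15) ≈ 0.9037.
ζωₙ = 7/2 = 3.5, so t_s ≈ 4/(ζωₙ) = 4/3.5 ≈ 1.143 s.

t_s ≈ 1.143 s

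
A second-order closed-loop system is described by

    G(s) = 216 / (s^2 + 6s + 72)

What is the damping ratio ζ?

Compare the denominator to the standard form s^2 + 2ζωₙs + ωₙ².
ωₙ² = 72, so ωₙ = √72 ≈ 8.485 rad/s.
2ζωₙ = 6, so ζ = 6/(2·√72) ≈ 0.3536.

ζ ≈ 0.3536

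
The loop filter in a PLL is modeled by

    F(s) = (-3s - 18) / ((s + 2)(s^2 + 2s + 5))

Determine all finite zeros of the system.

Set the numerator to zero: -3s - 18 = 0, i.e. -3·(s + 6) = 0.
So s = -6.

s = -6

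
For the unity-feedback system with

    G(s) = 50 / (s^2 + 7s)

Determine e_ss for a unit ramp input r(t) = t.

G(s) has one pole at the origin.
This is a Type 1 system. Kv = lim_{s→0} s·G(s) = 50/7.
e_ss = 1/Kv = 1/(50/7) = 7/50 ≈ 0.1400.

e_ss = 0.1400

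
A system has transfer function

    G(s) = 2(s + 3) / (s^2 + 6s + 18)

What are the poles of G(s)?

s = -3 ± 3j

The poles are the roots of the denominator s^2 + 6s + 18 = 0.
Using the quadratic formula: s = (-6 ± √(-36))/2 = -3 ± 3j.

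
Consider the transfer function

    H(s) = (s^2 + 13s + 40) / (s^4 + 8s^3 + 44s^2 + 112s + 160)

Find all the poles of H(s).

The poles are the roots of the denominator s^4 + 8s^3 + 44s^2 + 112s + 160 = 0.
No real roots exist; factor into two real quadratics: (s^2 + 4s + 8)(s^2 + 4s + 20) = 0.
Each quadratic gives a conjugate pair via the quadratic formula.

s = -2 ± 2j, -2 ± 4j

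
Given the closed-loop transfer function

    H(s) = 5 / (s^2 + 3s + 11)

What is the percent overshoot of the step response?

%OS ≈ 20.3%

Comparing s^2 + 3s + 11 to s^2 + 2ζωₙs + ωₙ²: ωₙ = √11 ≈ 3.317 rad/s and ζ = 3/(2·√11) ≈ 0.4523.
%OS = 100·exp(−πζ/√(1−ζ²)) = 100·exp(−π·0.4523/√(1−0.4523²)) ≈ 20.3%.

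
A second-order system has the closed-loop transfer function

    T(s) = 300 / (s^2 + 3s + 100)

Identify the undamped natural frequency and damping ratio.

Compare the denominator to the standard form s^2 + 2ζωₙs + ωₙ².
ωₙ² = 100, so ωₙ = 10 rad/s.
2ζωₙ = 3, so ζ = 3/(2·10) = 0.15.

ωₙ = 10 rad/s, ζ = 0.15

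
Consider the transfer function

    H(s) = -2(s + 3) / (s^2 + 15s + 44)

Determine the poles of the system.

The poles are the roots of the denominator s^2 + 15s + 44 = 0.
Factoring: (s + 4)(s + 11) = 0, so s = -4 and s = -11.

s = -4, -11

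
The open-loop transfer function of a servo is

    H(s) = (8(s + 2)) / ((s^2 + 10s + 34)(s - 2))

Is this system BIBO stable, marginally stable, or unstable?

unstable

The poles can be read from the denominator factors: s = -5 ± 3j, 2.
Since the pole(s) at s = 2 lie in the right half-plane, the system is unstable.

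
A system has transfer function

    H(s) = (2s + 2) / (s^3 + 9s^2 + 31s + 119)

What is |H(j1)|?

Substitute s = j1: numerator = 2 + j2, denominator = 110 + j30.
|H(j1)| = |2 + j2| / |110 + j30| = 2.8284 / 114.02 ≈ 0.02481.

|H(j1)| ≈ 0.02481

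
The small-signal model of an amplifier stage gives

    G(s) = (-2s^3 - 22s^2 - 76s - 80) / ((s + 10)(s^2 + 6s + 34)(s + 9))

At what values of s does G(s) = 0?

Set the numerator to zero: -2s^3 - 22s^2 - 76s - 80 = 0, i.e. -2·(s^3 + 11s^2 + 38s + 40) = 0.
Factoring: (s + 2)(s + 5)(s + 4) = 0.

s = -2, -5, -4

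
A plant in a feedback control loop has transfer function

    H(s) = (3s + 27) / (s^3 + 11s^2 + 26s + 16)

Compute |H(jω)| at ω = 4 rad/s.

|H(j4)| ≈ 0.1792

Substitute s = j4: numerator = 27 + j12, denominator = -160 + j40.
|H(j4)| = |27 + j12| / |-160 + j40| = 29.547 / 164.92 ≈ 0.1792.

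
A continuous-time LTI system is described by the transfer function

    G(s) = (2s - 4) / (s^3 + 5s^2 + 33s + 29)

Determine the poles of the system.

s = -2 + 5j, -2 - 5j, -1

The poles are the roots of the denominator s^3 + 5s^2 + 33s + 29 = 0.
Trying s = -1: the polynomial evaluates to 0, so (s + 1) is a factor.
Dividing out leaves s^2 + 4s + 29 = 0.
The quadratic formula then gives s = -2 ± 5j.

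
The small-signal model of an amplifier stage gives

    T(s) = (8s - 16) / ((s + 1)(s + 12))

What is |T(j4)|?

|T(j4)| ≈ 0.6860

Substitute s = j4: numerator = -16 + j32, denominator = -4 + j52.
|T(j4)| = |-16 + j32| / |-4 + j52| = 35.777 / 52.154 ≈ 0.6860.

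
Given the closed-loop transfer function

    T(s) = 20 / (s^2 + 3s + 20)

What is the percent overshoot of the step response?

Comparing s^2 + 3s + 20 to s^2 + 2ζωₙs + ωₙ²: ωₙ = √20 ≈ 4.472 rad/s and ζ = 3/(2·√20) ≈ 0.3354.
%OS = 100·exp(−πζ/√(1−ζ²)) = 100·exp(−π·0.3354/√(1−0.3354²)) ≈ 32.7%.

%OS ≈ 32.7%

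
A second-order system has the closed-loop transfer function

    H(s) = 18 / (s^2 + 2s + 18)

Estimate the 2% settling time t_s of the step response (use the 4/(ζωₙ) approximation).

t_s ≈ 4 s

Comparing s^2 + 2s + 18 to s^2 + 2ζωₙs + ωₙ²: ωₙ = √18 ≈ 4.243 rad/s and ζ = 2/(2·√18) ≈ 0.2357.
ζωₙ = 2/2 = 1, so t_s ≈ 4/(ζωₙ) = 4/1 = 4 s.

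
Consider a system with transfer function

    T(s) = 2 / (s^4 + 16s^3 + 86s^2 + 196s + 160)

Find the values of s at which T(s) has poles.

s = -8, -3 + j, -3 - j, -2

The poles are the roots of the denominator s^4 + 16s^3 + 86s^2 + 196s + 160 = 0.
Trying s = -8: the polynomial evaluates to 0, so (s + 8) is a factor.
Dividing out leaves s^3 + 8s^2 + 22s + 20 = 0.
This factors further as (s^2 + 6s + 10)(s + 2) = 0.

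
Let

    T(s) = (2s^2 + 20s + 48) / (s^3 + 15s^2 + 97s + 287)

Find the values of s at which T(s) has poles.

s = -4 + 5j, -4 - 5j, -7

The poles are the roots of the denominator s^3 + 15s^2 + 97s + 287 = 0.
Trying s = -7: the polynomial evaluates to 0, so (s + 7) is a factor.
Dividing out leaves s^2 + 8s + 41 = 0.
The quadratic formula then gives s = -4 ± 5j.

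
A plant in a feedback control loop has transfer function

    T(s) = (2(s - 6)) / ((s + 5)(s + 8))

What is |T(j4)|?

|T(j4)| ≈ 0.2518

Substitute s = j4: numerator = -12 + j8, denominator = 24 + j52.
|T(j4)| = |-12 + j8| / |24 + j52| = 14.422 / 57.271 ≈ 0.2518.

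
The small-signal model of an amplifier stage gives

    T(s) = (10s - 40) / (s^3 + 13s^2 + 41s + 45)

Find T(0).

T(0) = -8/9 ≈ -0.8889

Set s = 0: T(0) = (-40) / (45) = -8/9.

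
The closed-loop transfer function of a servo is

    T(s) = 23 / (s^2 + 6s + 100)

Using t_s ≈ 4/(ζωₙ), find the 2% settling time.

Comparing s^2 + 6s + 100 to s^2 + 2ζωₙs + ωₙ²: ωₙ = 10 rad/s and ζ = 6/(2·10) = 0.3.
ζωₙ = 6/2 = 3, so t_s ≈ 4/(ζωₙ) = 4/3 ≈ 1.333 s.

t_s ≈ 1.333 s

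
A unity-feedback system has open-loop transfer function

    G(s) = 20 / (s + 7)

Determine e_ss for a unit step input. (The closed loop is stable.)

e_ss = 0.2593

G(s) has no poles at the origin.
This is a Type 0 system. Kp = lim_{s→0} G(s) = 20/7.
e_ss = 1/(1 + Kp) = 1/(1 + 20/7) = 7/27 ≈ 0.2593.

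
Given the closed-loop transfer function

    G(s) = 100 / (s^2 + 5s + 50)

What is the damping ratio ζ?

Compare the denominator to the standard form s^2 + 2ζωₙs + ωₙ².
ωₙ² = 50, so ωₙ = √50 ≈ 7.071 rad/s.
2ζωₙ = 5, so ζ = 5/(2·√50) ≈ 0.3536.

ζ ≈ 0.3536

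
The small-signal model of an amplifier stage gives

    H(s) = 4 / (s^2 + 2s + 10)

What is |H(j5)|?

|H(j5)| ≈ 0.2219

Substitute s = j5: numerator = 4, denominator = -15 + j10.
|H(j5)| = |4| / |-15 + j10| = 4 / 18.028 ≈ 0.2219.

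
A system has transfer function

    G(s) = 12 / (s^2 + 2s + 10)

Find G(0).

G(0) = 6/5 ≈ 1.200

Set s = 0: G(0) = (12) / (10) = 6/5.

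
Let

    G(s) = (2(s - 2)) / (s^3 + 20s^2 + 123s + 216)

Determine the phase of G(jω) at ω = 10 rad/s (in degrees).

∠G(j10) ≈ -71.34°

At s = j10: numerator = -4 + j20, denominator = -1784 + j230.
∠G = ∠num − ∠den = 101.31° − (172.65°) = -71.34°.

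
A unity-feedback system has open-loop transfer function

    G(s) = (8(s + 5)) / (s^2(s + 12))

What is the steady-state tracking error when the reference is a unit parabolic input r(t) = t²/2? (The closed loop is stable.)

e_ss = 0.3000

G(s) has 2 poles at the origin.
This is a Type 2 system. Ka = lim_{s→0} s^2·G(s) = 40/12 = 10/3.
e_ss = 1/Ka = 1/(10/3) = 3/10 ≈ 0.3000.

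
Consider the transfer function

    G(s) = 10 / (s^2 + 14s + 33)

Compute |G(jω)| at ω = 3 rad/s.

Substitute s = j3: numerator = 10, denominator = 24 + j42.
|G(j3)| = |10| / |24 + j42| = 10 / 48.374 ≈ 0.2067.

|G(j3)| ≈ 0.2067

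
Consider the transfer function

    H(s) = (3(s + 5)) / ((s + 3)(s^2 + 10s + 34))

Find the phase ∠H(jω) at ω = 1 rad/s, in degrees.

At s = j1: numerator = 15 + j3, denominator = 89 + j63.
∠H = ∠num − ∠den = 11.310° − (35.293°) = -23.98°.

∠H(j1) ≈ -23.98°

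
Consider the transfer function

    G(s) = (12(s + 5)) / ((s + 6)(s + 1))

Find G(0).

At s = 0 each factor (s + a) contributes a and each (s^2 + bs + c) contributes c.
G(0) = 12·(5) / ((6) · (1)) = 60/6 = 10.

G(0) = 10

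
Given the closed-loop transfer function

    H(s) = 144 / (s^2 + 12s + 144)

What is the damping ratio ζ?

ζ = 0.5

Compare the denominator to the standard form s^2 + 2ζωₙs + ωₙ².
ωₙ² = 144, so ωₙ = 12 rad/s.
2ζωₙ = 12, so ζ = 12/(2·12) = 0.5.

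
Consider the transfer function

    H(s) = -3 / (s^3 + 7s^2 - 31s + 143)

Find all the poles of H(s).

The poles are the roots of the denominator s^3 + 7s^2 - 31s + 143 = 0.
Trying s = -11: the polynomial evaluates to 0, so (s + 11) is a factor.
Dividing out leaves s^2 - 4s + 13 = 0.
The quadratic formula then gives s = 2 ± 3j.

s = -11, 2 ± 3j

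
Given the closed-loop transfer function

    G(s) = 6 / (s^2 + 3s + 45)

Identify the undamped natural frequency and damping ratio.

Compare the denominator to the standard form s^2 + 2ζωₙs + ωₙ².
ωₙ² = 45, so ωₙ = √45 ≈ 6.708 rad/s.
2ζωₙ = 3, so ζ = 3/(2·√45) ≈ 0.2236.
With ζ = 0.2236 the response is underdamped.

ωₙ ≈ 6.708 rad/s, ζ ≈ 0.2236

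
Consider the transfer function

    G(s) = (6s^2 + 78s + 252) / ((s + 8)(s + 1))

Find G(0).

Set s = 0: G(0) = (252) / (8) = 63/2.

G(0) = 63/2 ≈ 31.50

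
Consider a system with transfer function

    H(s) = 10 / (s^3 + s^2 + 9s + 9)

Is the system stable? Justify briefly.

The denominator s^3 + s^2 + 9s + 9 factors as (s^2 + 9)(s + 1), giving poles at s = 3j, -3j, -1.
Since the simple pole(s) at s = 3j, -3j lie on the jω-axis with none in the right half-plane, the system is marginally stable.

marginally stable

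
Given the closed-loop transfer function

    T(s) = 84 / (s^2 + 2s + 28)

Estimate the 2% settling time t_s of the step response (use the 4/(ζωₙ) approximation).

Comparing s^2 + 2s + 28 to s^2 + 2ζωₙs + ωₙ²: ωₙ = √28 ≈ 5.292 rad/s and ζ = 2/(2·√28) ≈ 0.1890.
ζωₙ = 2/2 = 1, so t_s ≈ 4/(ζωₙ) = 4/1 = 4 s.

t_s ≈ 4 s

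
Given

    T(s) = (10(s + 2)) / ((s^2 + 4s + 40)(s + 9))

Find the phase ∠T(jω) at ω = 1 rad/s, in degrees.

∠T(j1) ≈ 14.37°

At s = j1: numerator = 20 + j10, denominator = 347 + j75.
∠T = ∠num − ∠den = 26.565° − (12.196°) = 14.37°.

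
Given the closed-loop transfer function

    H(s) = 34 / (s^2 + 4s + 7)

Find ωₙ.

Compare the denominator to the standard form s^2 + 2ζωₙs + ωₙ².
ωₙ² = 7, so ωₙ = √7 ≈ 2.646 rad/s.

ωₙ ≈ 2.646 rad/s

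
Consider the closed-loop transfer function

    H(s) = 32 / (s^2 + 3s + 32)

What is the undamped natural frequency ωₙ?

ωₙ ≈ 5.657 rad/s

Compare the denominator to the standard form s^2 + 2ζωₙs + ωₙ².
ωₙ² = 32, so ωₙ = √32 ≈ 5.657 rad/s.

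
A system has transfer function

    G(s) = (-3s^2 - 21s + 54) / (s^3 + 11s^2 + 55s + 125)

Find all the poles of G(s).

The poles are the roots of the denominator s^3 + 11s^2 + 55s + 125 = 0.
Trying s = -5: the polynomial evaluates to 0, so (s + 5) is a factor.
Dividing out leaves s^2 + 6s + 25 = 0.
The quadratic formula then gives s = -3 ± 4j.

s = -3 ± 4j, -5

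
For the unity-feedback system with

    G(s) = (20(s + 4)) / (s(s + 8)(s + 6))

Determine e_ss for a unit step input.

G(s) has one pole at the origin.
This is a Type 1 system; for a step input the steady-state error is zero.

e_ss = 0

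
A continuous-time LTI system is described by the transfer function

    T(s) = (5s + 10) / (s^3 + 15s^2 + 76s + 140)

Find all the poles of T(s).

s = -4 + 2j, -4 - 2j, -7

The poles are the roots of the denominator s^3 + 15s^2 + 76s + 140 = 0.
Trying s = -7: the polynomial evaluates to 0, so (s + 7) is a factor.
Dividing out leaves s^2 + 8s + 20 = 0.
The quadratic formula then gives s = -4 ± 2j.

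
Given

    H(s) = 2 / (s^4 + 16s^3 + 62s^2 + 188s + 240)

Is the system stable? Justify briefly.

The denominator s^4 + 16s^3 + 62s^2 + 188s + 240 factors as (s^2 + 2s + 10)(s + 2)(s + 12), giving poles at s = -1 + 3j, -1 - 3j, -2, -12.
Since all poles lie strictly in the left half-plane, the system is stable.

stable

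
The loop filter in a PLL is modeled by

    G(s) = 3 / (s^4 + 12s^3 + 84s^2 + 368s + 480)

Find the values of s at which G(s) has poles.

s = -2 ± 6j, -6, -2

The poles are the roots of the denominator s^4 + 12s^3 + 84s^2 + 368s + 480 = 0.
Trying s = -6: the polynomial evaluates to 0, so (s + 6) is a factor.
Dividing out leaves s^3 + 6s^2 + 48s + 80 = 0.
This factors further as (s^2 + 4s + 40)(s + 2) = 0.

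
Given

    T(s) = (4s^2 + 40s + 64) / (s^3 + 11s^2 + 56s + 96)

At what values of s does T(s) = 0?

s = -2, -8

Set the numerator to zero: 4s^2 + 40s + 64 = 0, i.e. 4·(s^2 + 10s + 16) = 0.
Factoring: (s + 2)(s + 8) = 0.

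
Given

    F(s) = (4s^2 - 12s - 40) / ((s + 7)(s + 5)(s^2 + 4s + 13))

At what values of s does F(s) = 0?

Set the numerator to zero: 4s^2 - 12s - 40 = 0, i.e. 4·(s^2 - 3s - 10) = 0.
Factoring: (s + 2)(s - 5) = 0.

s = -2, 5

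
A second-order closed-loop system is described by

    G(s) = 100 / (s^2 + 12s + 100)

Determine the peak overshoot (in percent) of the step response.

Comparing s^2 + 12s + 100 to s^2 + 2ζωₙs + ωₙ²: ωₙ = 10 rad/s and ζ = 12/(2·10) = 0.6.
%OS = 100·exp(−πζ/√(1−ζ²)) = 100·exp(−π·0.6/√(1−0.6²)) ≈ 9.48%.

%OS ≈ 9.48%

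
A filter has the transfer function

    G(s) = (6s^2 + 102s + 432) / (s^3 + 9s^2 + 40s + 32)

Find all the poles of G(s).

The poles are the roots of the denominator s^3 + 9s^2 + 40s + 32 = 0.
Trying s = -1: the polynomial evaluates to 0, so (s + 1) is a factor.
Dividing out leaves s^2 + 8s + 32 = 0.
The quadratic formula then gives s = -4 ± 4j.

s = -4 + 4j, -4 - 4j, -1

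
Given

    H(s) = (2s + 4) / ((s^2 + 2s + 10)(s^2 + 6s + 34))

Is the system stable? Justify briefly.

The poles can be read from the denominator factors: s = -1 + 3j, -1 - 3j, -3 + 5j, -3 - 5j.
Since all poles lie strictly in the left half-plane, the system is stable.

stable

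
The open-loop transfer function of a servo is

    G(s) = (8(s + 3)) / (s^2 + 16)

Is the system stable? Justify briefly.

marginally stable

The denominator s^2 + 16 factors as (s^2 + 16), giving poles at s = 4j, -4j.
Since the simple pole(s) at s = 4j, -4j lie on the jω-axis with none in the right half-plane, the system is marginally stable.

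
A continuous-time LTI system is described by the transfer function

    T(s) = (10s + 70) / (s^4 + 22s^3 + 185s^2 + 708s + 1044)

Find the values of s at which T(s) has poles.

s = -5 + 2j, -5 - 2j, -6, -6

The poles are the roots of the denominator s^4 + 22s^3 + 185s^2 + 708s + 1044 = 0.
Trying s = -6: the polynomial evaluates to 0, so (s + 6) is a factor.
Dividing out leaves s^3 + 16s^2 + 89s + 174 = 0.
This factors further as (s^2 + 10s + 29)(s + 6) = 0.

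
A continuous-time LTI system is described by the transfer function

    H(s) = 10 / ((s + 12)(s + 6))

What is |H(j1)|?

|H(j1)| ≈ 0.1365

Substitute s = j1: numerator = 10, denominator = 71 + j18.
|H(j1)| = |10| / |71 + j18| = 10 / 73.246 ≈ 0.1365.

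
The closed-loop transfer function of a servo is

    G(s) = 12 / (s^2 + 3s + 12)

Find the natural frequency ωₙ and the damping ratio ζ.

ωₙ ≈ 3.464 rad/s, ζ ≈ 0.4330

Compare the denominator to the standard form s^2 + 2ζωₙs + ωₙ².
ωₙ² = 12, so ωₙ = √12 ≈ 3.464 rad/s.
2ζωₙ = 3, so ζ = 3/(2·√12) ≈ 0.4330.
With ζ = 0.4330 the response is underdamped.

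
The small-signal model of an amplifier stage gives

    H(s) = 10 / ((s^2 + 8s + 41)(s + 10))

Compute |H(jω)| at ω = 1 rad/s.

|H(j1)| ≈ 0.02439

Substitute s = j1: numerator = 10, denominator = 392 + j120.
|H(j1)| = |10| / |392 + j120| = 10 / 409.96 ≈ 0.02439.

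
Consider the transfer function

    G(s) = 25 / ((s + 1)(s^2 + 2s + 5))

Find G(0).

At s = 0 each factor (s + a) contributes a and each (s^2 + bs + c) contributes c.
G(0) = 25·1 / ((1) · (5)) = 25/5 = 5.

G(0) = 5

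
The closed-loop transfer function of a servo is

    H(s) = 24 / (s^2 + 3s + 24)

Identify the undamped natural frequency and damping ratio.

Compare the denominator to the standard form s^2 + 2ζωₙs + ωₙ².
ωₙ² = 24, so ωₙ = √24 ≈ 4.899 rad/s.
2ζωₙ = 3, so ζ = 3/(2·√24) ≈ 0.3062.
With ζ = 0.3062 the response is underdamped.

ωₙ ≈ 4.899 rad/s, ζ ≈ 0.3062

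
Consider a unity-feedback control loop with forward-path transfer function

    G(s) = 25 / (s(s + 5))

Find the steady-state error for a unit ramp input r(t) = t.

G(s) has one pole at the origin.
This is a Type 1 system. Kv = lim_{s→0} s·G(s) = 25/5 = 5.
e_ss = 1/Kv = 1/(5) = 1/5 ≈ 0.2000.

e_ss = 0.2000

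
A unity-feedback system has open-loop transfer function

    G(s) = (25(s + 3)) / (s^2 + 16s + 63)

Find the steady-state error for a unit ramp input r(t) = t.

e_ss = ∞

G(s) has no poles at the origin.
This is a Type 0 system; Kv = lim_{s→0} s·G(s) = 0, so the steady-state error for a ramp input is infinite.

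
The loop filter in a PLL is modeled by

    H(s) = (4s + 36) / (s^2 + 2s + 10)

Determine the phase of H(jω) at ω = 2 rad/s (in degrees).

∠H(j2) ≈ -21.16°

At s = j2: numerator = 36 + j8, denominator = 6 + j4.
∠H = ∠num − ∠den = 12.529° − (33.690°) = -21.16°.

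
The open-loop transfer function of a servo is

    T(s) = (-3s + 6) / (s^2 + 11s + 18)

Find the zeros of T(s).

Set the numerator to zero: -3s + 6 = 0, i.e. -3·(s - 2) = 0.
So s = 2.

s = 2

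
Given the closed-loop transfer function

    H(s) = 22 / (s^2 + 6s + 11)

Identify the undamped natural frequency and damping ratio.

Compare the denominator to the standard form s^2 + 2ζωₙs + ωₙ².
ωₙ² = 11, so ωₙ = √11 ≈ 3.317 rad/s.
2ζωₙ = 6, so ζ = 6/(2·√11) ≈ 0.9045.

ωₙ ≈ 3.317 rad/s, ζ ≈ 0.9045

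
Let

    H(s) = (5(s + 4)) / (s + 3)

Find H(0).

Set s = 0: H(0) = (20) / (3) = 20/3.

H(0) = 20/3 ≈ 6.667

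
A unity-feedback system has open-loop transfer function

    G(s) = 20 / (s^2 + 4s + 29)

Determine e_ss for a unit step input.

G(s) has no poles at the origin.
This is a Type 0 system. Kp = lim_{s→0} G(s) = 20/29.
e_ss = 1/(1 + Kp) = 1/(1 + 20/29) = 29/49 ≈ 0.5918.

e_ss = 0.5918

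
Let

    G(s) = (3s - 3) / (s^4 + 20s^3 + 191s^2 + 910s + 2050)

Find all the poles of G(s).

s = -5 + 4j, -5 - 4j, -5 + 5j, -5 - 5j

The poles are the roots of the denominator s^4 + 20s^3 + 191s^2 + 910s + 2050 = 0.
No real roots exist; factor into two real quadratics: (s^2 + 10s + 41)(s^2 + 10s + 50) = 0.
Each quadratic gives a conjugate pair via the quadratic formula.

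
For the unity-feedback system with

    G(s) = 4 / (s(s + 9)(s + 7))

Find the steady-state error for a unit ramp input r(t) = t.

G(s) has one pole at the origin.
This is a Type 1 system. Kv = lim_{s→0} s·G(s) = 4/63.
e_ss = 1/Kv = 1/(4/63) = 63/4 ≈ 15.75.

e_ss = 15.75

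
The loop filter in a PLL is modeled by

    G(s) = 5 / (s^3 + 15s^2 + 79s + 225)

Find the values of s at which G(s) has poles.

s = -9, -3 + 4j, -3 - 4j

The poles are the roots of the denominator s^3 + 15s^2 + 79s + 225 = 0.
Trying s = -9: the polynomial evaluates to 0, so (s + 9) is a factor.
Dividing out leaves s^2 + 6s + 25 = 0.
The quadratic formula then gives s = -3 ± 4j.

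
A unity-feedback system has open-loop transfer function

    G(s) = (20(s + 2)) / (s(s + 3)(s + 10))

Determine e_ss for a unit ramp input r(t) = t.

G(s) has one pole at the origin.
This is a Type 1 system. Kv = lim_{s→0} s·G(s) = 40/30 = 4/3.
e_ss = 1/Kv = 1/(4/3) = 3/4 ≈ 0.7500.

e_ss = 0.7500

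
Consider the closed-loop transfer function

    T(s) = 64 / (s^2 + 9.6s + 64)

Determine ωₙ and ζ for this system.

ωₙ = 8 rad/s, ζ = 0.6

Compare the denominator to the standard form s^2 + 2ζωₙs + ωₙ².
ωₙ² = 64, so ωₙ = 8 rad/s.
2ζωₙ = 9.6, so ζ = 9.6/(2·8) = 0.6.
With ζ = 0.6 the response is underdamped.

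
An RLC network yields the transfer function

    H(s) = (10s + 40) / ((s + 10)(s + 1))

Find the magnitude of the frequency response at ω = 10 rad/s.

Substitute s = j10: numerator = 40 + j100, denominator = -90 + j110.
|H(j10)| = |40 + j100| / |-90 + j110| = 107.70 / 142.13 ≈ 0.7578.

|H(j10)| ≈ 0.7578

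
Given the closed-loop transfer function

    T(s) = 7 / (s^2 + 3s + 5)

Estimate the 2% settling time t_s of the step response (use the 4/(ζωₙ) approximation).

Comparing s^2 + 3s + 5 to s^2 + 2ζωₙs + ωₙ²: ωₙ = √5 ≈ 2.236 rad/s and ζ = 3/(2·√5) ≈ 0.6708.
ζωₙ = 3/2 = 1.5, so t_s ≈ 4/(ζωₙ) = 4/1.5 ≈ 2.667 s.

t_s ≈ 2.667 s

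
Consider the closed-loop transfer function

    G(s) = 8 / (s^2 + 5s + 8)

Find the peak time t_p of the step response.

t_p ≈ 2.375 s

Comparing s^2 + 5s + 8 to s^2 + 2ζωₙs + ωₙ²: ωₙ = √8 ≈ 2.828 rad/s and ζ = 5/(2·√8) ≈ 0.8839.
ζωₙ = 5/2 = 2.5, so ω_d = ωₙ√(1−ζ²) = √(ωₙ² − (ζωₙ)²) = √(8 − 2.5²) = √1.75 ≈ 1.323 rad/s.
t_p = π/ω_d = π/1.323 ≈ 2.375 s.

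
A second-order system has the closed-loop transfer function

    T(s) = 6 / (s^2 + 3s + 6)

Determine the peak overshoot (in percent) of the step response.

Comparing s^2 + 3s + 6 to s^2 + 2ζωₙs + ωₙ²: ωₙ = √6 ≈ 2.449 rad/s and ζ = 3/(2·√6) ≈ 0.6124.
%OS = 100·exp(−πζ/√(1−ζ²)) = 100·exp(−π·0.6124/√(1−0.6124²)) ≈ 8.77%.

%OS ≈ 8.77%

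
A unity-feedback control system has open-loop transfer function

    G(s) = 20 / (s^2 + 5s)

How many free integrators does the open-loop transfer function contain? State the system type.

Type 1

Factor s from the denominator: s^2 + 5s = s·(s + 5).
There is 1 pole at the origin, so the system is Type 1.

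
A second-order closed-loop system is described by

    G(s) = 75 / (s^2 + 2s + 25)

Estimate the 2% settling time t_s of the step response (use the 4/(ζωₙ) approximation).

t_s ≈ 4 s

Comparing s^2 + 2s + 25 to s^2 + 2ζωₙs + ωₙ²: ωₙ = 5 rad/s and ζ = 2/(2·5) = 0.2.
ζωₙ = 2/2 = 1, so t_s ≈ 4/(ζωₙ) = 4/1 = 4 s.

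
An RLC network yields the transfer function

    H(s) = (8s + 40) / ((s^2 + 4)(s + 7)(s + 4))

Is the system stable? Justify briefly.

marginally stable

The poles can be read from the denominator factors: s = 2j, -2j, -7, -4.
Since the simple pole(s) at s = 2j, -2j lie on the jω-axis with none in the right half-plane, the system is marginally stable.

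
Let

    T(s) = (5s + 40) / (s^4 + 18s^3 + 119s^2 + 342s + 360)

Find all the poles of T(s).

s = -6, -4, -5, -3

The poles are the roots of the denominator s^4 + 18s^3 + 119s^2 + 342s + 360 = 0.
Trying s = -6: the polynomial evaluates to 0, so (s + 6) is a factor.
Dividing out leaves s^3 + 12s^2 + 47s + 60 = 0.
This factors further as (s + 4)(s + 5)(s + 3) = 0.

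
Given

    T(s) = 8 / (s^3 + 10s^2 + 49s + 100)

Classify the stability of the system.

stable

The denominator s^3 + 10s^2 + 49s + 100 factors as (s^2 + 6s + 25)(s + 4), giving poles at s = -3 ± 4j, -4.
Since all poles lie strictly in the left half-plane, the system is stable.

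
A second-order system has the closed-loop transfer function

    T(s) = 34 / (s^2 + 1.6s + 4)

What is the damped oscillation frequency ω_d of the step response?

ω_d ≈ 1.833 rad/s

Comparing s^2 + 1.6s + 4 to s^2 + 2ζωₙs + ωₙ²: ωₙ = 2 rad/s and ζ = 1.6/(2·2) = 0.4.
ζωₙ = 1.6/2 = 0.8, so ω_d = ωₙ√(1−ζ²) = √(ωₙ² − (ζωₙ)²) = √(4 − 0.8²) = √3.36 ≈ 1.833 rad/s.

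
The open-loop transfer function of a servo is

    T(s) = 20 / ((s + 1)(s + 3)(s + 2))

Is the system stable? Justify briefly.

stable

The poles can be read from the denominator factors: s = -1, -3, -2.
Since all poles lie strictly in the left half-plane, the system is stable.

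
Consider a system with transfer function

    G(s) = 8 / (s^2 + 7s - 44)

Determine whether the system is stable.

unstable

The denominator s^2 + 7s - 44 factors as (s - 4)(s + 11), giving poles at s = 4, -11.
Since the pole(s) at s = 4 lie in the right half-plane, the system is unstable.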